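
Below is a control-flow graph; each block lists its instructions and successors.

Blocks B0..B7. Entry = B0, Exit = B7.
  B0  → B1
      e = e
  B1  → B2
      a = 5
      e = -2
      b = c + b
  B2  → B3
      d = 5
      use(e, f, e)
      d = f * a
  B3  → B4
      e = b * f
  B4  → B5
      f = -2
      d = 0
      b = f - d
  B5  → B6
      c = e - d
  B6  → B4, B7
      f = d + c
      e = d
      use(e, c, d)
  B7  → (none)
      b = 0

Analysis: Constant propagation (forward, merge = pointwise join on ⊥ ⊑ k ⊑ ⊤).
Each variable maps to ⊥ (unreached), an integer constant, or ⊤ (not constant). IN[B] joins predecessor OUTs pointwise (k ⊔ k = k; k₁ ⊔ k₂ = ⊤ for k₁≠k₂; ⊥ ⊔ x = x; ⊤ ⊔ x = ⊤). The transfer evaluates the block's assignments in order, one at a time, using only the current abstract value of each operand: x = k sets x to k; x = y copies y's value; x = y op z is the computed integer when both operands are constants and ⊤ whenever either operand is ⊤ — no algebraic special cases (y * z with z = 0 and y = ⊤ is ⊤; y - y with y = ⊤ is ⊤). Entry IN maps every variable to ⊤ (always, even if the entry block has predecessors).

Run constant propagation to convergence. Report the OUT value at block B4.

Converged values:
  B0:   IN=(all ⊤)   OUT=(all ⊤)
  B1:   IN=(all ⊤)   OUT={a:5, e:-2; rest ⊤}
  B2:   IN={a:5, e:-2; rest ⊤}   OUT={a:5, e:-2; rest ⊤}
  B3:   IN={a:5, e:-2; rest ⊤}   OUT={a:5; rest ⊤}
  B4:   IN={a:5; rest ⊤}   OUT={a:5, b:-2, d:0, f:-2; rest ⊤}
  B5:   IN={a:5, b:-2, d:0, f:-2; rest ⊤}   OUT={a:5, b:-2, d:0, f:-2; rest ⊤}
  B6:   IN={a:5, b:-2, d:0, f:-2; rest ⊤}   OUT={a:5, b:-2, d:0, e:0; rest ⊤}
  B7:   IN={a:5, b:-2, d:0, e:0; rest ⊤}   OUT={a:5, b:0, d:0, e:0; rest ⊤}

Merge at B4: IN[B4] = OUT[B3] ⊔ OUT[B6] = {a: 5, b: ⊤, c: ⊤, d: ⊤, e: ⊤, f: ⊤}
Applying B4's transfer function to that IN value gives OUT[B4] (row B4 above).

Answer: {a: 5, b: -2, c: ⊤, d: 0, e: ⊤, f: -2}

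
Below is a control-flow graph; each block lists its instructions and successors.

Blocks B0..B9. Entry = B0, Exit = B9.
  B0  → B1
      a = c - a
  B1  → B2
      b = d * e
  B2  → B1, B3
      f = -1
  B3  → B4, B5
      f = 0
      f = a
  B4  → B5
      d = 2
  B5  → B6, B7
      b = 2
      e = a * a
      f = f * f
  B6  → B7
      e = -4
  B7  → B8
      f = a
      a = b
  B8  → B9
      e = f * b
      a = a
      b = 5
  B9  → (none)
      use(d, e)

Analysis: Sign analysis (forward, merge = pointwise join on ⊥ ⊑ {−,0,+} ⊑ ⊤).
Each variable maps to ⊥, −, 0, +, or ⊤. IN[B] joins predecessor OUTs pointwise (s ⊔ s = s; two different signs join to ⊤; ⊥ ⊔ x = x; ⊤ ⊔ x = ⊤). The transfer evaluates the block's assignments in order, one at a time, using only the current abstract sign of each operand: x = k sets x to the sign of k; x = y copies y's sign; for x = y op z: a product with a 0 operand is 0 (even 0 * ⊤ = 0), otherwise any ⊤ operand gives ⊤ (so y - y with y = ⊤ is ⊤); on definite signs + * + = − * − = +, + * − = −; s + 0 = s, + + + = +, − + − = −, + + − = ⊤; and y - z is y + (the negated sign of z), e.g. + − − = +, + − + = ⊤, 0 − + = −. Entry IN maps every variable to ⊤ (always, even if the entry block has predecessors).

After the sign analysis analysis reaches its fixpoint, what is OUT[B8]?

Fixpoint table:
  B0: | IN=(all ⊤) | OUT=(all ⊤)
  B1: | IN=(all ⊤) | OUT=(all ⊤)
  B2: | IN=(all ⊤) | OUT={f:-; rest ⊤}
  B3: | IN={f:-; rest ⊤} | OUT=(all ⊤)
  B4: | IN=(all ⊤) | OUT={d:+; rest ⊤}
  B5: | IN=(all ⊤) | OUT={b:+; rest ⊤}
  B6: | IN={b:+; rest ⊤} | OUT={b:+, e:-; rest ⊤}
  B7: | IN={b:+; rest ⊤} | OUT={a:+, b:+; rest ⊤}
  B8: | IN={a:+, b:+; rest ⊤} | OUT={a:+, b:+; rest ⊤}
  B9: | IN={a:+, b:+; rest ⊤} | OUT={a:+, b:+; rest ⊤}

Merge at B8: IN[B8] = OUT[B7] = {a: +, b: +, c: ⊤, d: ⊤, e: ⊤, f: ⊤}
Applying B8's transfer function to that IN value gives OUT[B8] (row B8 above).

Answer: {a: +, b: +, c: ⊤, d: ⊤, e: ⊤, f: ⊤}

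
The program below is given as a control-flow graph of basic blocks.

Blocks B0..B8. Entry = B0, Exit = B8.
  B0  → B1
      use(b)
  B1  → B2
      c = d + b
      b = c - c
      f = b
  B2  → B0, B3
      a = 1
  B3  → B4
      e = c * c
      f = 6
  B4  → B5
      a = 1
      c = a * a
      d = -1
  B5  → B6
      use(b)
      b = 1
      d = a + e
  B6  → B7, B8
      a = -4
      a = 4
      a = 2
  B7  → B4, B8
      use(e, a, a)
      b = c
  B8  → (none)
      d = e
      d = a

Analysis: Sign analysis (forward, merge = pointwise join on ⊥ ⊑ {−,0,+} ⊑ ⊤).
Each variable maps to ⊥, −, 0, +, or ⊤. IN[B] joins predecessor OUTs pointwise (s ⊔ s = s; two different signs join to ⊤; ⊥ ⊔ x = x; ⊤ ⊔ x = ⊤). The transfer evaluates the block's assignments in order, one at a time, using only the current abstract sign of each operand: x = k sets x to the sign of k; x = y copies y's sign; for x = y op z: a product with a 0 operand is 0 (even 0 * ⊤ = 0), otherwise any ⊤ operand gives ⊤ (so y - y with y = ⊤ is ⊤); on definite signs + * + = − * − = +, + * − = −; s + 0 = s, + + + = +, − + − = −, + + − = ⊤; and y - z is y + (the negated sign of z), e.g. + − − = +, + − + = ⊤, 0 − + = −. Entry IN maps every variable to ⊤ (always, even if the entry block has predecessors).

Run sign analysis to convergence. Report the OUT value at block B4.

Per-block solution:
  B0:  IN=(all ⊤)  OUT=(all ⊤)
  B1:  IN=(all ⊤)  OUT=(all ⊤)
  B2:  IN=(all ⊤)  OUT={a:+; rest ⊤}
  B3:  IN={a:+; rest ⊤}  OUT={a:+, f:+; rest ⊤}
  B4:  IN={a:+, f:+; rest ⊤}  OUT={a:+, c:+, d:-, f:+; rest ⊤}
  B5:  IN={a:+, c:+, d:-, f:+; rest ⊤}  OUT={a:+, b:+, c:+, f:+; rest ⊤}
  B6:  IN={a:+, b:+, c:+, f:+; rest ⊤}  OUT={a:+, b:+, c:+, f:+; rest ⊤}
  B7:  IN={a:+, b:+, c:+, f:+; rest ⊤}  OUT={a:+, b:+, c:+, f:+; rest ⊤}
  B8:  IN={a:+, b:+, c:+, f:+; rest ⊤}  OUT={a:+, b:+, c:+, d:+, f:+; rest ⊤}

Merge at B4: IN[B4] = OUT[B3] ⊔ OUT[B7] = {a: +, b: ⊤, c: ⊤, d: ⊤, e: ⊤, f: +}
Applying B4's transfer function to that IN value gives OUT[B4] (row B4 above).

Answer: {a: +, b: ⊤, c: +, d: -, e: ⊤, f: +}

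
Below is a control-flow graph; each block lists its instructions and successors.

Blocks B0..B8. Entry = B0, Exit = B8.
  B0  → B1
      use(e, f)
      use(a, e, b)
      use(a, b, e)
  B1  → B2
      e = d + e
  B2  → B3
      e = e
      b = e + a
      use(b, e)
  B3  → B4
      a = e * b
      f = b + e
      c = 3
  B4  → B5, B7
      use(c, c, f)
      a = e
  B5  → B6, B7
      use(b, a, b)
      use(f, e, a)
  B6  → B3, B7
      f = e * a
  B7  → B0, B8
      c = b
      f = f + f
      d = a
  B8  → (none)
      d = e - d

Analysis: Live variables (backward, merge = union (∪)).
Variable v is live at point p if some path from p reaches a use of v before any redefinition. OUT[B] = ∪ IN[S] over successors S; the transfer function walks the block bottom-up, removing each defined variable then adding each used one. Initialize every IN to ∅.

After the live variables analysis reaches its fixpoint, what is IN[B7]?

Answer: {a, b, e, f}

Derivation:
Fixpoint table:
  B0:   IN={a, b, d, e, f}   OUT={a, d, e}
  B1:   IN={a, d, e}   OUT={a, e}
  B2:   IN={a, e}   OUT={b, e}
  B3:   IN={b, e}   OUT={b, c, e, f}
  B4:   IN={b, c, e, f}   OUT={a, b, e, f}
  B5:   IN={a, b, e, f}   OUT={a, b, e, f}
  B6:   IN={a, b, e}   OUT={a, b, e, f}
  B7:   IN={a, b, e, f}   OUT={a, b, d, e, f}
  B8:   IN={d, e}   OUT={}

Merge at B7: OUT[B7] = IN[B0] ⊔ IN[B8] = {a, b, d, e, f}
Applying B7's transfer function to that OUT value gives IN[B7] (row B7 above).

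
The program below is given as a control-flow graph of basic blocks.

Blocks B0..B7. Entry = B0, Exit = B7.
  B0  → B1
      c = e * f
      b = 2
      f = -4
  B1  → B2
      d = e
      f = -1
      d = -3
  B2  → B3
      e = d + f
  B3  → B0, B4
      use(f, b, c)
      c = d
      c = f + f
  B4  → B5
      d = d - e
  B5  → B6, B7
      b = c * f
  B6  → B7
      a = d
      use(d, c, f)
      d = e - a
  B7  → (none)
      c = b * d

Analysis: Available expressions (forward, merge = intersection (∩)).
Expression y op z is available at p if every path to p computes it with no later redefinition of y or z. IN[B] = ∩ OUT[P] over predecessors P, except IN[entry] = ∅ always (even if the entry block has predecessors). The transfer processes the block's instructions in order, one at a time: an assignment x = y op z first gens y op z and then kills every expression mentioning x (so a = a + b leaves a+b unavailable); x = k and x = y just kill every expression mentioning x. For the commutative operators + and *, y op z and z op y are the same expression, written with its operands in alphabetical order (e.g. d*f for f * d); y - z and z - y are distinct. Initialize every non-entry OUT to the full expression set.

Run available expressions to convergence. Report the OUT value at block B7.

Answer: {b*d, f+f}

Trace:
Fixpoint table:
  B0:  IN={}  OUT={}
  B1:  IN={}  OUT={}
  B2:  IN={}  OUT={d+f}
  B3:  IN={d+f}  OUT={d+f, f+f}
  B4:  IN={d+f, f+f}  OUT={f+f}
  B5:  IN={f+f}  OUT={c*f, f+f}
  B6:  IN={c*f, f+f}  OUT={c*f, e-a, f+f}
  B7:  IN={c*f, f+f}  OUT={b*d, f+f}

Merge at B7: IN[B7] = OUT[B5] ∩ OUT[B6] = {c*f, f+f}
Applying B7's transfer function to that IN value gives OUT[B7] (row B7 above).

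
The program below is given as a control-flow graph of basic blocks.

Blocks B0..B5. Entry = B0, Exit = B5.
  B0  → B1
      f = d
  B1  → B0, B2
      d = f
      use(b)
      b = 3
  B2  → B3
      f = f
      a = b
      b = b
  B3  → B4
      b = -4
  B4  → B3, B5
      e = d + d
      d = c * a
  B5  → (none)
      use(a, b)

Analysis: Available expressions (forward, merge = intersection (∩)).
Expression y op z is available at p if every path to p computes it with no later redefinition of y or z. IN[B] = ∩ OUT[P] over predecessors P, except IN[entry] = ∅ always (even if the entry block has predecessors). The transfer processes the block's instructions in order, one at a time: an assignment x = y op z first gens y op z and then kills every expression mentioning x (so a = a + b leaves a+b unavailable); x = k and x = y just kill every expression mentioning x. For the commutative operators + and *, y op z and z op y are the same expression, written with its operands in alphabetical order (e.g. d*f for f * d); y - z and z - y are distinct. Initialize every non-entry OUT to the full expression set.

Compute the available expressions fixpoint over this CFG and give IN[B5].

Converged values:
  B0:  IN={}  OUT={}
  B1:  IN={}  OUT={}
  B2:  IN={}  OUT={}
  B3:  IN={}  OUT={}
  B4:  IN={}  OUT={a*c}
  B5:  IN={a*c}  OUT={a*c}

Merge at B5: IN[B5] = OUT[B4] = {a*c}

Answer: {a*c}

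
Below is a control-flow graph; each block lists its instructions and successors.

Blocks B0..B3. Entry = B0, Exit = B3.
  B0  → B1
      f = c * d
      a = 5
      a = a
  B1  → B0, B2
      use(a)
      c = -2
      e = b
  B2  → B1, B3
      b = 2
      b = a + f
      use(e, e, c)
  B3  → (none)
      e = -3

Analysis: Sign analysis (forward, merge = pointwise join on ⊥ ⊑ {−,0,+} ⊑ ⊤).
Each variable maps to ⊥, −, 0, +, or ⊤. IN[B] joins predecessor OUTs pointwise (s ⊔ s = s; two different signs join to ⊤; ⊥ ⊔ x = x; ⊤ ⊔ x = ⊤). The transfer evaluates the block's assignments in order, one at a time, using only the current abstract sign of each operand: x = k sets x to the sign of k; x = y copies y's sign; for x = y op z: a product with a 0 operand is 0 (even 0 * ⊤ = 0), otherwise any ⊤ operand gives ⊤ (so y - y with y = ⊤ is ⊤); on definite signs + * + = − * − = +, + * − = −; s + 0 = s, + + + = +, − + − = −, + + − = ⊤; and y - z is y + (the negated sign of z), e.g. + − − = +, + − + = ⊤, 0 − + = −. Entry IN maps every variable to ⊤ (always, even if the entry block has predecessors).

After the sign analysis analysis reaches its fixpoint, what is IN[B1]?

Converged values:
  B0: | IN=(all ⊤) | OUT={a:+; rest ⊤}
  B1: | IN={a:+; rest ⊤} | OUT={a:+, c:-; rest ⊤}
  B2: | IN={a:+, c:-; rest ⊤} | OUT={a:+, c:-; rest ⊤}
  B3: | IN={a:+, c:-; rest ⊤} | OUT={a:+, c:-, e:-; rest ⊤}

Merge at B1: IN[B1] = OUT[B0] ⊔ OUT[B2] = {a: +, b: ⊤, c: ⊤, d: ⊤, e: ⊤, f: ⊤}

Answer: {a: +, b: ⊤, c: ⊤, d: ⊤, e: ⊤, f: ⊤}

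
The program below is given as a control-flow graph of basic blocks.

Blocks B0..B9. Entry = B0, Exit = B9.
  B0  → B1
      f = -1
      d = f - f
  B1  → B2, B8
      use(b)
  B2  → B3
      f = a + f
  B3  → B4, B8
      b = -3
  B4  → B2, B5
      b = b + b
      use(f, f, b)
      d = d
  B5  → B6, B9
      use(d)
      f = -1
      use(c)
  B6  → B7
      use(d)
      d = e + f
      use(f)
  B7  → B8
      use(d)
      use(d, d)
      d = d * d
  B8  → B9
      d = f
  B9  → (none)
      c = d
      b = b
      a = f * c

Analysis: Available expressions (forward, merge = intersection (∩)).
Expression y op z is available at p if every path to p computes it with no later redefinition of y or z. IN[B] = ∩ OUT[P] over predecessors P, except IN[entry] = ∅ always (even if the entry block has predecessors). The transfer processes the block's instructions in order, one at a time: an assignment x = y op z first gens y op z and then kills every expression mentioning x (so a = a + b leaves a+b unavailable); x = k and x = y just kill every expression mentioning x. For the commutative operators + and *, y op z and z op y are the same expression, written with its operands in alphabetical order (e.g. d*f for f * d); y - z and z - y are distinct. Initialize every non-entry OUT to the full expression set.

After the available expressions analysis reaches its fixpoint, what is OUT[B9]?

Answer: {c*f}

Derivation:
Converged values:
  B0:   IN={}   OUT={f-f}
  B1:   IN={f-f}   OUT={f-f}
  B2:   IN={}   OUT={}
  B3:   IN={}   OUT={}
  B4:   IN={}   OUT={}
  B5:   IN={}   OUT={}
  B6:   IN={}   OUT={e+f}
  B7:   IN={e+f}   OUT={e+f}
  B8:   IN={}   OUT={}
  B9:   IN={}   OUT={c*f}

Merge at B9: IN[B9] = OUT[B5] ∩ OUT[B8] = {}
Applying B9's transfer function to that IN value gives OUT[B9] (row B9 above).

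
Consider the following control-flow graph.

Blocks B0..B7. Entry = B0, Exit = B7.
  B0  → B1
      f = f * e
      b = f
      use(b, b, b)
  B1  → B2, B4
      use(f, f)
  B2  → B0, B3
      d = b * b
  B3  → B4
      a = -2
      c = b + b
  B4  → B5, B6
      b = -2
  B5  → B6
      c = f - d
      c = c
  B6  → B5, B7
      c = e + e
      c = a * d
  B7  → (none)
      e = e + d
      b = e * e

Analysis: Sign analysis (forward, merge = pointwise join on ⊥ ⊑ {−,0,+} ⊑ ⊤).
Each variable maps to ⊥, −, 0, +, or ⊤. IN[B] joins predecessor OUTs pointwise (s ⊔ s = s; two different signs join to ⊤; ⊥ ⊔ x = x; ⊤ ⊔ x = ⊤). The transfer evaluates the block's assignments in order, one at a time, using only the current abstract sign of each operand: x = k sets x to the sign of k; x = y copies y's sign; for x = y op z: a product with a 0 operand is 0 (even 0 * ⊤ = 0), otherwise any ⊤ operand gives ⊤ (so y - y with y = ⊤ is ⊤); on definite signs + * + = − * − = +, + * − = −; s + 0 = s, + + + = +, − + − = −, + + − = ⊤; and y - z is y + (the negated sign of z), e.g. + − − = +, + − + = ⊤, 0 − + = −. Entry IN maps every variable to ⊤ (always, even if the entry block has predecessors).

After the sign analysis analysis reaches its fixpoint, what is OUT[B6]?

Fixpoint table:
  B0:  IN=(all ⊤)  OUT=(all ⊤)
  B1:  IN=(all ⊤)  OUT=(all ⊤)
  B2:  IN=(all ⊤)  OUT=(all ⊤)
  B3:  IN=(all ⊤)  OUT={a:-; rest ⊤}
  B4:  IN=(all ⊤)  OUT={b:-; rest ⊤}
  B5:  IN={b:-; rest ⊤}  OUT={b:-; rest ⊤}
  B6:  IN={b:-; rest ⊤}  OUT={b:-; rest ⊤}
  B7:  IN={b:-; rest ⊤}  OUT=(all ⊤)

Merge at B6: IN[B6] = OUT[B4] ⊔ OUT[B5] = {a: ⊤, b: -, c: ⊤, d: ⊤, e: ⊤, f: ⊤}
Applying B6's transfer function to that IN value gives OUT[B6] (row B6 above).

Answer: {a: ⊤, b: -, c: ⊤, d: ⊤, e: ⊤, f: ⊤}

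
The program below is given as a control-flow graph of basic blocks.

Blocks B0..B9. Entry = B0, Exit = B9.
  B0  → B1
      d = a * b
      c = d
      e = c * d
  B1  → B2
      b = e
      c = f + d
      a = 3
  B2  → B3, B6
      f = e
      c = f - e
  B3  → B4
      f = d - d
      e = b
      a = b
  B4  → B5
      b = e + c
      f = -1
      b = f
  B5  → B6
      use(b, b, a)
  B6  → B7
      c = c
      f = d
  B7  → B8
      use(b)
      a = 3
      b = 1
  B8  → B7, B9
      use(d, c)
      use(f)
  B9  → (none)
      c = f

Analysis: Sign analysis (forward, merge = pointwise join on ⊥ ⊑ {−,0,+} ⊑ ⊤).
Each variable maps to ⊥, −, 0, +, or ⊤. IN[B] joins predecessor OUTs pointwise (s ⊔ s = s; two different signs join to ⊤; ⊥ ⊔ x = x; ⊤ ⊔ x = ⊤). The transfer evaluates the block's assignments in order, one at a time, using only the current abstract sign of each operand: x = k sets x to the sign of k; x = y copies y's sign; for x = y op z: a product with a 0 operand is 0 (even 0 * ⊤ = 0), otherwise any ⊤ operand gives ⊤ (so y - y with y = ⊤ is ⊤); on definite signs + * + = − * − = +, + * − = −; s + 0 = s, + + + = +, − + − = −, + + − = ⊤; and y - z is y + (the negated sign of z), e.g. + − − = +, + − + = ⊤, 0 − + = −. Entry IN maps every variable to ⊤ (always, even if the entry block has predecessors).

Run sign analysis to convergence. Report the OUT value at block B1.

Answer: {a: +, b: ⊤, c: ⊤, d: ⊤, e: ⊤, f: ⊤}

Working:
Fixpoint table:
  B0:   IN=(all ⊤)   OUT=(all ⊤)
  B1:   IN=(all ⊤)   OUT={a:+; rest ⊤}
  B2:   IN={a:+; rest ⊤}   OUT={a:+; rest ⊤}
  B3:   IN={a:+; rest ⊤}   OUT=(all ⊤)
  B4:   IN=(all ⊤)   OUT={b:-, f:-; rest ⊤}
  B5:   IN={b:-, f:-; rest ⊤}   OUT={b:-, f:-; rest ⊤}
  B6:   IN=(all ⊤)   OUT=(all ⊤)
  B7:   IN=(all ⊤)   OUT={a:+, b:+; rest ⊤}
  B8:   IN={a:+, b:+; rest ⊤}   OUT={a:+, b:+; rest ⊤}
  B9:   IN={a:+, b:+; rest ⊤}   OUT={a:+, b:+; rest ⊤}

Merge at B1: IN[B1] = OUT[B0] = {a: ⊤, b: ⊤, c: ⊤, d: ⊤, e: ⊤, f: ⊤}
Applying B1's transfer function to that IN value gives OUT[B1] (row B1 above).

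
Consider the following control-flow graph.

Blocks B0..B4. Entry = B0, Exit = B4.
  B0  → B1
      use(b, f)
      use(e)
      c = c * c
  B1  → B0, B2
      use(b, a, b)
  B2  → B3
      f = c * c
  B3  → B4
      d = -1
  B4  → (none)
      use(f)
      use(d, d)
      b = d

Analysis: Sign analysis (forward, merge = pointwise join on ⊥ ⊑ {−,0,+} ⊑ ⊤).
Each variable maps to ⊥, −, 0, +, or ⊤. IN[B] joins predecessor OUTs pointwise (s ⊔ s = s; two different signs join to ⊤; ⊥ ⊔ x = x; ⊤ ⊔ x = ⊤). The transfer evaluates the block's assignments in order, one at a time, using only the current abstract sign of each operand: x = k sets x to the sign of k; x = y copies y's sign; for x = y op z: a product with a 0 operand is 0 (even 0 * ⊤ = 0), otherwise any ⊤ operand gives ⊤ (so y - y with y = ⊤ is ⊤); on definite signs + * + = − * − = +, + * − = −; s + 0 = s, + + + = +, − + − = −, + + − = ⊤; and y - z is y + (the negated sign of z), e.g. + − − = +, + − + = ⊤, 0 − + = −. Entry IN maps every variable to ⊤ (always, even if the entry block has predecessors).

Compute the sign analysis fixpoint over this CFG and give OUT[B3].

Per-block solution:
  B0:   IN=(all ⊤)   OUT=(all ⊤)
  B1:   IN=(all ⊤)   OUT=(all ⊤)
  B2:   IN=(all ⊤)   OUT=(all ⊤)
  B3:   IN=(all ⊤)   OUT={d:-; rest ⊤}
  B4:   IN={d:-; rest ⊤}   OUT={b:-, d:-; rest ⊤}

Merge at B3: IN[B3] = OUT[B2] = {a: ⊤, b: ⊤, c: ⊤, d: ⊤, e: ⊤, f: ⊤}
Applying B3's transfer function to that IN value gives OUT[B3] (row B3 above).

Answer: {a: ⊤, b: ⊤, c: ⊤, d: -, e: ⊤, f: ⊤}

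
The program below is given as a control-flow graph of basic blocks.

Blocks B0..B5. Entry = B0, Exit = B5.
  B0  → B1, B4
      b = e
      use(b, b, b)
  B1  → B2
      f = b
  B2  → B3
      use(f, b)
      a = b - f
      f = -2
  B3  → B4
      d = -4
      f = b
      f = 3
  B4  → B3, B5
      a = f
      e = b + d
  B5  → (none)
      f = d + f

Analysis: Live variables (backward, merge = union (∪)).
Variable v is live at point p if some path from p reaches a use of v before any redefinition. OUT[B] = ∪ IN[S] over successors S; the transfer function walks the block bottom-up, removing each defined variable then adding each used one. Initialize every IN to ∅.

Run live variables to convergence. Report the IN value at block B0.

Per-block solution:
  B0:  IN={d, e, f}  OUT={b, d, f}
  B1:  IN={b}  OUT={b, f}
  B2:  IN={b, f}  OUT={b}
  B3:  IN={b}  OUT={b, d, f}
  B4:  IN={b, d, f}  OUT={b, d, f}
  B5:  IN={d, f}  OUT={}

Merge at B0: OUT[B0] = IN[B1] ⊔ IN[B4] = {b, d, f}
Applying B0's transfer function to that OUT value gives IN[B0] (row B0 above).

Answer: {d, e, f}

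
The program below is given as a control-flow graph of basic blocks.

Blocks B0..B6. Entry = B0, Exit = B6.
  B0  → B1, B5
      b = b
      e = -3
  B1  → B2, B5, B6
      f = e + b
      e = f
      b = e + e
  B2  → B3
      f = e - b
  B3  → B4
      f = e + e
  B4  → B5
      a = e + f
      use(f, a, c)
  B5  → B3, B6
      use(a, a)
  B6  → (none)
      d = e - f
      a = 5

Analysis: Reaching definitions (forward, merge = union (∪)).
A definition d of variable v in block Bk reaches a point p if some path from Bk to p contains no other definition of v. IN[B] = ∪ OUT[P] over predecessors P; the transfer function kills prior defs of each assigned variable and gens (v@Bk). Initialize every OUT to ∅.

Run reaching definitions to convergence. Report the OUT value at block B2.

Fixpoint table:
  B0:  IN={}  OUT={b@B0, e@B0}
  B1:  IN={b@B0, e@B0}  OUT={b@B1, e@B1, f@B1}
  B2:  IN={b@B1, e@B1, f@B1}  OUT={b@B1, e@B1, f@B2}
  B3:  IN={a@B4, b@B0, b@B1, e@B0, e@B1, f@B1, f@B2, f@B3}  OUT={a@B4, b@B0, b@B1, e@B0, e@B1, f@B3}
  B4:  IN={a@B4, b@B0, b@B1, e@B0, e@B1, f@B3}  OUT={a@B4, b@B0, b@B1, e@B0, e@B1, f@B3}
  B5:  IN={a@B4, b@B0, b@B1, e@B0, e@B1, f@B1, f@B3}  OUT={a@B4, b@B0, b@B1, e@B0, e@B1, f@B1, f@B3}
  B6:  IN={a@B4, b@B0, b@B1, e@B0, e@B1, f@B1, f@B3}  OUT={a@B6, b@B0, b@B1, d@B6, e@B0, e@B1, f@B1, f@B3}

Merge at B2: IN[B2] = OUT[B1] = {b@B1, e@B1, f@B1}
Applying B2's transfer function to that IN value gives OUT[B2] (row B2 above).

Answer: {b@B1, e@B1, f@B2}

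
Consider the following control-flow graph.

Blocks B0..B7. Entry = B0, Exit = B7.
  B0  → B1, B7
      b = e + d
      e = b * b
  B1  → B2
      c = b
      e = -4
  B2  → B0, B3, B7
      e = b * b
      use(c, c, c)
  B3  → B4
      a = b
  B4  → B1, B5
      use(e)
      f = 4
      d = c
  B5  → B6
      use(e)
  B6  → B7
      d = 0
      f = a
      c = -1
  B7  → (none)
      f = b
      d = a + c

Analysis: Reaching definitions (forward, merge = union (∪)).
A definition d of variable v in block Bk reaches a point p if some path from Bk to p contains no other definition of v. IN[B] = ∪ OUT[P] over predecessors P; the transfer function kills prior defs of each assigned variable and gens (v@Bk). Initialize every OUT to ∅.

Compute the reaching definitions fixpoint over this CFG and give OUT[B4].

Converged values:
  B0: | IN={a@B3, b@B0, c@B1, d@B4, e@B2, f@B4} | OUT={a@B3, b@B0, c@B1, d@B4, e@B0, f@B4}
  B1: | IN={a@B3, b@B0, c@B1, d@B4, e@B0, e@B2, f@B4} | OUT={a@B3, b@B0, c@B1, d@B4, e@B1, f@B4}
  B2: | IN={a@B3, b@B0, c@B1, d@B4, e@B1, f@B4} | OUT={a@B3, b@B0, c@B1, d@B4, e@B2, f@B4}
  B3: | IN={a@B3, b@B0, c@B1, d@B4, e@B2, f@B4} | OUT={a@B3, b@B0, c@B1, d@B4, e@B2, f@B4}
  B4: | IN={a@B3, b@B0, c@B1, d@B4, e@B2, f@B4} | OUT={a@B3, b@B0, c@B1, d@B4, e@B2, f@B4}
  B5: | IN={a@B3, b@B0, c@B1, d@B4, e@B2, f@B4} | OUT={a@B3, b@B0, c@B1, d@B4, e@B2, f@B4}
  B6: | IN={a@B3, b@B0, c@B1, d@B4, e@B2, f@B4} | OUT={a@B3, b@B0, c@B6, d@B6, e@B2, f@B6}
  B7: | IN={a@B3, b@B0, c@B1, c@B6, d@B4, d@B6, e@B0, e@B2, f@B4, f@B6} | OUT={a@B3, b@B0, c@B1, c@B6, d@B7, e@B0, e@B2, f@B7}

Merge at B4: IN[B4] = OUT[B3] = {a@B3, b@B0, c@B1, d@B4, e@B2, f@B4}
Applying B4's transfer function to that IN value gives OUT[B4] (row B4 above).

Answer: {a@B3, b@B0, c@B1, d@B4, e@B2, f@B4}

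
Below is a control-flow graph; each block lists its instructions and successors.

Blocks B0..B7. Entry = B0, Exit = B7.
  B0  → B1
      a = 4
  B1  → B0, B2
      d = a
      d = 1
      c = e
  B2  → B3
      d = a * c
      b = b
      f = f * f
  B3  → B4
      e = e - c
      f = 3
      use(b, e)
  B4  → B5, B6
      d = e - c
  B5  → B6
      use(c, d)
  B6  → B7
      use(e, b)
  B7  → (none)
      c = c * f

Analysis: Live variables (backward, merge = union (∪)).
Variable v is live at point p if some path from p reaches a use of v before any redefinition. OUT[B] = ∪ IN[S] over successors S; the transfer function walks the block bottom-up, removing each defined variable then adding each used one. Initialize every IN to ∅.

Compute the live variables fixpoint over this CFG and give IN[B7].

Converged values:
  B0:  IN={b, e, f}  OUT={a, b, e, f}
  B1:  IN={a, b, e, f}  OUT={a, b, c, e, f}
  B2:  IN={a, b, c, e, f}  OUT={b, c, e}
  B3:  IN={b, c, e}  OUT={b, c, e, f}
  B4:  IN={b, c, e, f}  OUT={b, c, d, e, f}
  B5:  IN={b, c, d, e, f}  OUT={b, c, e, f}
  B6:  IN={b, c, e, f}  OUT={c, f}
  B7:  IN={c, f}  OUT={}

B7 is the boundary node: OUT[B7] = {}
Applying B7's transfer function to that OUT value gives IN[B7] (row B7 above).

Answer: {c, f}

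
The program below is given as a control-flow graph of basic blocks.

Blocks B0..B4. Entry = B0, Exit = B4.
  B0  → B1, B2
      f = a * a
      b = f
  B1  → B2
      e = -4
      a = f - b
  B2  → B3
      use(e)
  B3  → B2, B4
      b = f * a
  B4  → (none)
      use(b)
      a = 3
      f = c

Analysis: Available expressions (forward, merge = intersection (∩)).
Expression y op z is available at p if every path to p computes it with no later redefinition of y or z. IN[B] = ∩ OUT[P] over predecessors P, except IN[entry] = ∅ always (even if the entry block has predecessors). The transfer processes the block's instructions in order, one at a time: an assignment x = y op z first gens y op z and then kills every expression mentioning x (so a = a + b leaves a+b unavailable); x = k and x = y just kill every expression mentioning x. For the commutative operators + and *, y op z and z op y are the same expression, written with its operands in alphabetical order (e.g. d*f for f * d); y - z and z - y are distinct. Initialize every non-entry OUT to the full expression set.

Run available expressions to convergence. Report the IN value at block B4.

Fixpoint table:
  B0:   IN={}   OUT={a*a}
  B1:   IN={a*a}   OUT={f-b}
  B2:   IN={}   OUT={}
  B3:   IN={}   OUT={a*f}
  B4:   IN={a*f}   OUT={}

Merge at B4: IN[B4] = OUT[B3] = {a*f}

Answer: {a*f}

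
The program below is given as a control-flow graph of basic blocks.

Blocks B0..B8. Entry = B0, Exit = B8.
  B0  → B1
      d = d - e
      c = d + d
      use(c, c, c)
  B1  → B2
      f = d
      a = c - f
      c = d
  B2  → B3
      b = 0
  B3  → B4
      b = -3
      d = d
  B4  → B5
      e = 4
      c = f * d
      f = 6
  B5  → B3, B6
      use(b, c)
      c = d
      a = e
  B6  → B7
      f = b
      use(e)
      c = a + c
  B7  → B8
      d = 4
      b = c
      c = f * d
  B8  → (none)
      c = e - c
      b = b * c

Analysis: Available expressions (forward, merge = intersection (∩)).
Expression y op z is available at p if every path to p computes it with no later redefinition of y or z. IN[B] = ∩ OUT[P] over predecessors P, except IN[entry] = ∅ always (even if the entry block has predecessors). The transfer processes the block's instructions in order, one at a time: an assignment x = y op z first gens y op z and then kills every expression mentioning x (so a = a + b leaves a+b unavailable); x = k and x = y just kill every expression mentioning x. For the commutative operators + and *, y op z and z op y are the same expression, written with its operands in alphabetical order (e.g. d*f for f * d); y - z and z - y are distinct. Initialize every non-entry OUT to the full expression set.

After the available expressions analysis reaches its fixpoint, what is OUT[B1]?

Answer: {d+d}

Trace:
Converged values:
  B0:   IN={}   OUT={d+d}
  B1:   IN={d+d}   OUT={d+d}
  B2:   IN={d+d}   OUT={d+d}
  B3:   IN={}   OUT={}
  B4:   IN={}   OUT={}
  B5:   IN={}   OUT={}
  B6:   IN={}   OUT={}
  B7:   IN={}   OUT={d*f}
  B8:   IN={d*f}   OUT={d*f}

Merge at B1: IN[B1] = OUT[B0] = {d+d}
Applying B1's transfer function to that IN value gives OUT[B1] (row B1 above).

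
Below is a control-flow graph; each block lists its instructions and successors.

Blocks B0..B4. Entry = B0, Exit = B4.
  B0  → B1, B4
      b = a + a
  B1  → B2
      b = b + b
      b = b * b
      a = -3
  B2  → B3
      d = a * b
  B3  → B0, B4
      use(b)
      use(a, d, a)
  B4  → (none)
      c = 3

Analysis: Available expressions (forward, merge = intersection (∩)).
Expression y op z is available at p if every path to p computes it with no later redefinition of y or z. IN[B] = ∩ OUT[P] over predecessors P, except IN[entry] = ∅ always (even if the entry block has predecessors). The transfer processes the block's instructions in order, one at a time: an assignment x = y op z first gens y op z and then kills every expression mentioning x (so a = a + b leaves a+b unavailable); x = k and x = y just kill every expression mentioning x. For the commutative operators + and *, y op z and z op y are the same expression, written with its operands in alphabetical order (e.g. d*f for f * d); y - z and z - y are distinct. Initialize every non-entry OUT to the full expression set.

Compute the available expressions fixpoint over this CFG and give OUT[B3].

Answer: {a*b}

Working:
Per-block solution:
  B0: | IN={} | OUT={a+a}
  B1: | IN={a+a} | OUT={}
  B2: | IN={} | OUT={a*b}
  B3: | IN={a*b} | OUT={a*b}
  B4: | IN={} | OUT={}

Merge at B3: IN[B3] = OUT[B2] = {a*b}
Applying B3's transfer function to that IN value gives OUT[B3] (row B3 above).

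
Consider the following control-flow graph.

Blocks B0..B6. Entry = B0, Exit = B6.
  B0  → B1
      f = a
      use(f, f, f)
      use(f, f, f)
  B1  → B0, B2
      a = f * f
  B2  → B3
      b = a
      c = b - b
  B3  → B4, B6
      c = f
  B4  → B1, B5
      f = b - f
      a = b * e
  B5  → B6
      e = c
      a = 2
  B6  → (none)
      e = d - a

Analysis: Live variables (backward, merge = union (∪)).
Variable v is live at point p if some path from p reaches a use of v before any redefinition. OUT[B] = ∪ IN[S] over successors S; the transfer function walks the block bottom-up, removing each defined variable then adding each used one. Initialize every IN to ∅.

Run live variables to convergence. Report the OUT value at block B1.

Per-block solution:
  B0:  IN={a, d, e}  OUT={d, e, f}
  B1:  IN={d, e, f}  OUT={a, d, e, f}
  B2:  IN={a, d, e, f}  OUT={a, b, d, e, f}
  B3:  IN={a, b, d, e, f}  OUT={a, b, c, d, e, f}
  B4:  IN={b, c, d, e, f}  OUT={c, d, e, f}
  B5:  IN={c, d}  OUT={a, d}
  B6:  IN={a, d}  OUT={}

Merge at B1: OUT[B1] = IN[B0] ⊔ IN[B2] = {a, d, e, f}

Answer: {a, d, e, f}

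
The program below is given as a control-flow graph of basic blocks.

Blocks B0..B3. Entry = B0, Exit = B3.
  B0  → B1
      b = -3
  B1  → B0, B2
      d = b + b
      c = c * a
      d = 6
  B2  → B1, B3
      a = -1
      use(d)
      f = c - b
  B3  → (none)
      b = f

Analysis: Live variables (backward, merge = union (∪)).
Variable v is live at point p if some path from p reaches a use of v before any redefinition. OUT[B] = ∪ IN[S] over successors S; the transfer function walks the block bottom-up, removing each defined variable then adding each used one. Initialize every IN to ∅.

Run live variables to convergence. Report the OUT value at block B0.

Per-block solution:
  B0: | IN={a, c} | OUT={a, b, c}
  B1: | IN={a, b, c} | OUT={a, b, c, d}
  B2: | IN={b, c, d} | OUT={a, b, c, f}
  B3: | IN={f} | OUT={}

Merge at B0: OUT[B0] = IN[B1] = {a, b, c}

Answer: {a, b, c}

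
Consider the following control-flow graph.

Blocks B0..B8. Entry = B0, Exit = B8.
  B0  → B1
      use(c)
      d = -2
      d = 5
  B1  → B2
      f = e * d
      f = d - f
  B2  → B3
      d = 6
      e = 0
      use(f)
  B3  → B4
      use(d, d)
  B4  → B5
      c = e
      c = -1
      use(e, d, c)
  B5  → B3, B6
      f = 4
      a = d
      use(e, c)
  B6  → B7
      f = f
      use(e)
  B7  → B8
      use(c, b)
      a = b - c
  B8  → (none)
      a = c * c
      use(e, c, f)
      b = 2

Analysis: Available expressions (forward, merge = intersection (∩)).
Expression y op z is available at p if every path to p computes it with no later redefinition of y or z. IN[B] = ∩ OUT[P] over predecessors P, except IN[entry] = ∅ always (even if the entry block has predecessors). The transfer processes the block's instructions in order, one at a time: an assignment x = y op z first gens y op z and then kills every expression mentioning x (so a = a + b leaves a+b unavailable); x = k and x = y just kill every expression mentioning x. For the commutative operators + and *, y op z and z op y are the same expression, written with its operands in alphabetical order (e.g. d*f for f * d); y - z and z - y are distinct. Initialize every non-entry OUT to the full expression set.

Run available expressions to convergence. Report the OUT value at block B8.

Answer: {c*c}

Working:
Per-block solution:
  B0:  IN={}  OUT={}
  B1:  IN={}  OUT={d*e}
  B2:  IN={d*e}  OUT={}
  B3:  IN={}  OUT={}
  B4:  IN={}  OUT={}
  B5:  IN={}  OUT={}
  B6:  IN={}  OUT={}
  B7:  IN={}  OUT={b-c}
  B8:  IN={b-c}  OUT={c*c}

Merge at B8: IN[B8] = OUT[B7] = {b-c}
Applying B8's transfer function to that IN value gives OUT[B8] (row B8 above).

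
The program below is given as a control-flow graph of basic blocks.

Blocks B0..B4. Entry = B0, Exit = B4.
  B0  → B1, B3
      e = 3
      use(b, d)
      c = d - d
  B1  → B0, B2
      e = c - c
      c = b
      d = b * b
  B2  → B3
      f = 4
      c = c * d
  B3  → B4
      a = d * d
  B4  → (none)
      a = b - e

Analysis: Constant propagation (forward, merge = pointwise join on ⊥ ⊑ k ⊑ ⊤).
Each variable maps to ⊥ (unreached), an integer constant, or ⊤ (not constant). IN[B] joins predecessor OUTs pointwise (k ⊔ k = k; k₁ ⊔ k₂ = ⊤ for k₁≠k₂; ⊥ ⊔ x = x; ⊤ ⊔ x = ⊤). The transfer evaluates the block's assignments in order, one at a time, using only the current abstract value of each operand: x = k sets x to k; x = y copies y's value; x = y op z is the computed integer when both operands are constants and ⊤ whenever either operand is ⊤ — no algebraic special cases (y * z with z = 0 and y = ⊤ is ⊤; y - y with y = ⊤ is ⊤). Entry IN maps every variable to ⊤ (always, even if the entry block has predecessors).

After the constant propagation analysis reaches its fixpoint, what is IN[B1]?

Converged values:
  B0:   IN=(all ⊤)   OUT={e:3; rest ⊤}
  B1:   IN={e:3; rest ⊤}   OUT=(all ⊤)
  B2:   IN=(all ⊤)   OUT={f:4; rest ⊤}
  B3:   IN=(all ⊤)   OUT=(all ⊤)
  B4:   IN=(all ⊤)   OUT=(all ⊤)

Merge at B1: IN[B1] = OUT[B0] = {a: ⊤, b: ⊤, c: ⊤, d: ⊤, e: 3, f: ⊤}

Answer: {a: ⊤, b: ⊤, c: ⊤, d: ⊤, e: 3, f: ⊤}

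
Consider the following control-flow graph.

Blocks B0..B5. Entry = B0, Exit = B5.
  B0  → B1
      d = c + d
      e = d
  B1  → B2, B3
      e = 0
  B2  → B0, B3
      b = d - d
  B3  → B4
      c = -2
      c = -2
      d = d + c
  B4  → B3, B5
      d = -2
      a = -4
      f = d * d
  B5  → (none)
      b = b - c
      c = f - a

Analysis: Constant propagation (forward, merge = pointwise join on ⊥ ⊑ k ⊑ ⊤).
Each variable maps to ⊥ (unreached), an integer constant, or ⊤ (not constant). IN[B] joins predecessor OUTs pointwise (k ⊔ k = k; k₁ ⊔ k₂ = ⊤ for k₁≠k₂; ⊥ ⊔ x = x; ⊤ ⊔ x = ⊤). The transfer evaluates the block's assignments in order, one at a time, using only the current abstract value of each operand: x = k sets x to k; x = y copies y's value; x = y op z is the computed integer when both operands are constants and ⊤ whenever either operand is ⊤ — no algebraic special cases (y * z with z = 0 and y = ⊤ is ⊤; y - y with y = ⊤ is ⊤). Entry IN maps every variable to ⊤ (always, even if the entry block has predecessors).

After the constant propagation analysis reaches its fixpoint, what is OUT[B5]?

Per-block solution:
  B0:   IN=(all ⊤)   OUT=(all ⊤)
  B1:   IN=(all ⊤)   OUT={e:0; rest ⊤}
  B2:   IN={e:0; rest ⊤}   OUT={e:0; rest ⊤}
  B3:   IN={e:0; rest ⊤}   OUT={c:-2, e:0; rest ⊤}
  B4:   IN={c:-2, e:0; rest ⊤}   OUT={a:-4, c:-2, d:-2, e:0, f:4; rest ⊤}
  B5:   IN={a:-4, c:-2, d:-2, e:0, f:4; rest ⊤}   OUT={a:-4, c:8, d:-2, e:0, f:4; rest ⊤}

Merge at B5: IN[B5] = OUT[B4] = {a: -4, b: ⊤, c: -2, d: -2, e: 0, f: 4}
Applying B5's transfer function to that IN value gives OUT[B5] (row B5 above).

Answer: {a: -4, b: ⊤, c: 8, d: -2, e: 0, f: 4}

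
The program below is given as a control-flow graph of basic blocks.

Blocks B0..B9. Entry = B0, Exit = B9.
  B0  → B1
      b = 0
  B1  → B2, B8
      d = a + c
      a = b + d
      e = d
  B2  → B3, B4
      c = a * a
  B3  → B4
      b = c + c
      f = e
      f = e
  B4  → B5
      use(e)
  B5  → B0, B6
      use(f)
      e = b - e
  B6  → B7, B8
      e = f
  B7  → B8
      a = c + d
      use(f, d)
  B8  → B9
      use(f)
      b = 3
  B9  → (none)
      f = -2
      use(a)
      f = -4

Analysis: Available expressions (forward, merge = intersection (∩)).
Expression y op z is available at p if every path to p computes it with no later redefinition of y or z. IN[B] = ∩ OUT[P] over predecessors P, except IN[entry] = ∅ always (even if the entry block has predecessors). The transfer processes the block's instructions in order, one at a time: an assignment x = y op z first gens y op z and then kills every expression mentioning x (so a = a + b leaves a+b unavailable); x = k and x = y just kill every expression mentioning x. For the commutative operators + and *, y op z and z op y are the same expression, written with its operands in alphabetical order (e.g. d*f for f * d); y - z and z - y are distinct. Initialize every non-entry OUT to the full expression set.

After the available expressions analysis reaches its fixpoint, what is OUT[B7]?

Answer: {c+d}

Working:
Converged values:
  B0:   IN={}   OUT={}
  B1:   IN={}   OUT={b+d}
  B2:   IN={b+d}   OUT={a*a, b+d}
  B3:   IN={a*a, b+d}   OUT={a*a, c+c}
  B4:   IN={a*a}   OUT={a*a}
  B5:   IN={a*a}   OUT={a*a}
  B6:   IN={a*a}   OUT={a*a}
  B7:   IN={a*a}   OUT={c+d}
  B8:   IN={}   OUT={}
  B9:   IN={}   OUT={}

Merge at B7: IN[B7] = OUT[B6] = {a*a}
Applying B7's transfer function to that IN value gives OUT[B7] (row B7 above).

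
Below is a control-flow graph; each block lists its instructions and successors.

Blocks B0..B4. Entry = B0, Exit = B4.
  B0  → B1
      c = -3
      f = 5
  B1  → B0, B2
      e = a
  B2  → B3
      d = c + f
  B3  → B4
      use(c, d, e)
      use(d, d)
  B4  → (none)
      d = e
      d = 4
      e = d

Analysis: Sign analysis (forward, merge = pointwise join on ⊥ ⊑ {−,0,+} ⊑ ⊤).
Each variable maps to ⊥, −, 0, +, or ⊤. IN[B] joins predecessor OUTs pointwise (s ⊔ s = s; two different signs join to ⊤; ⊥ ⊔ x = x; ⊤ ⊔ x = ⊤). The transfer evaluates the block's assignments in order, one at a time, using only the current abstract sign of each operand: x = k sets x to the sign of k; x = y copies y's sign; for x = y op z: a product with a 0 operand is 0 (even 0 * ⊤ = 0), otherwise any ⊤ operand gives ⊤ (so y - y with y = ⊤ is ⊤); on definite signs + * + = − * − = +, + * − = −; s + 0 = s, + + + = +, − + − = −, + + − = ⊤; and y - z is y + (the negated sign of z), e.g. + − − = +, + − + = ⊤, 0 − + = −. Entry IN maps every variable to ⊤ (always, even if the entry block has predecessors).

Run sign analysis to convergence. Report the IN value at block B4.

Converged values:
  B0:   IN=(all ⊤)   OUT={c:-, f:+; rest ⊤}
  B1:   IN={c:-, f:+; rest ⊤}   OUT={c:-, f:+; rest ⊤}
  B2:   IN={c:-, f:+; rest ⊤}   OUT={c:-, f:+; rest ⊤}
  B3:   IN={c:-, f:+; rest ⊤}   OUT={c:-, f:+; rest ⊤}
  B4:   IN={c:-, f:+; rest ⊤}   OUT={c:-, d:+, e:+, f:+; rest ⊤}

Merge at B4: IN[B4] = OUT[B3] = {a: ⊤, b: ⊤, c: -, d: ⊤, e: ⊤, f: +}

Answer: {a: ⊤, b: ⊤, c: -, d: ⊤, e: ⊤, f: +}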